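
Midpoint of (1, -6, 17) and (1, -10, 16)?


Midpoint = ((1+1)/2, (-6+-10)/2, (17+16)/2) = (1, -8, 16.5)

(1, -8, 16.5)


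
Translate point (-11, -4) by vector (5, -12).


Translation: (x+dx, y+dy) = (-11+5, -4+-12) = (-6, -16)

(-6, -16)


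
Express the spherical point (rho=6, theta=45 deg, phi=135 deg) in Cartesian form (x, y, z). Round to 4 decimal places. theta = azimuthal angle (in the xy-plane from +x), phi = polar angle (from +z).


x = 6 * sin(135) * cos(45) = 3
y = 6 * sin(135) * sin(45) = 3
z = 6 * cos(135) = -4.2426

(3, 3, -4.2426)


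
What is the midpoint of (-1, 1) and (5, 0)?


Midpoint = ((-1+5)/2, (1+0)/2) = (2, 0.5)

(2, 0.5)


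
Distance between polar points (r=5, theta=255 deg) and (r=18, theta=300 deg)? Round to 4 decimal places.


d = sqrt(r1^2 + r2^2 - 2*r1*r2*cos(t2-t1))
d = sqrt(5^2 + 18^2 - 2*5*18*cos(300-255)) = 14.8903

14.8903


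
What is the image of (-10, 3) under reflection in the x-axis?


Reflection across x-axis: (x, y) -> (x, -y)
(-10, 3) -> (-10, -3)

(-10, -3)


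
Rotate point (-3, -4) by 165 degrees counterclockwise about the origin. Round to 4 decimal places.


x' = -3*cos(165) - -4*sin(165) = 3.9331
y' = -3*sin(165) + -4*cos(165) = 3.0872

(3.9331, 3.0872)


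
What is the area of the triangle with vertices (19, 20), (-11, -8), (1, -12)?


Area = |x1(y2-y3) + x2(y3-y1) + x3(y1-y2)| / 2
= |19*(-8--12) + -11*(-12-20) + 1*(20--8)| / 2
= 228

228


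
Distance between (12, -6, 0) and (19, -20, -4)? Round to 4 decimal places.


d = sqrt((19-12)^2 + (-20--6)^2 + (-4-0)^2) = 16.1555

16.1555


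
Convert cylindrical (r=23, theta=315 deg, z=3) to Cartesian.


x = 23 * cos(315) = 16.2635
y = 23 * sin(315) = -16.2635
z = 3

(16.2635, -16.2635, 3)


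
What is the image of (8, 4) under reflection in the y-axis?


Reflection across y-axis: (x, y) -> (-x, y)
(8, 4) -> (-8, 4)

(-8, 4)


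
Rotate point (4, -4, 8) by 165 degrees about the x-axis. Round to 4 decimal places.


x' = 4
y' = -4*cos(165) - 8*sin(165) = 1.7932
z' = -4*sin(165) + 8*cos(165) = -8.7627

(4, 1.7932, -8.7627)


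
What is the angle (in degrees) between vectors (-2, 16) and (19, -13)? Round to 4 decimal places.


dot = -2*19 + 16*-13 = -246
|u| = 16.1245, |v| = 23.0217
cos(angle) = -0.6627
angle = 131.5054 degrees

131.5054 degrees


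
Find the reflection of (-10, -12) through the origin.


Reflection through origin: (x, y) -> (-x, -y)
(-10, -12) -> (10, 12)

(10, 12)


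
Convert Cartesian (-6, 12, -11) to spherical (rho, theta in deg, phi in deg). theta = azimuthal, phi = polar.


rho = sqrt((-6)^2 + 12^2 + (-11)^2) = 17.3494
theta = atan2(12, -6) = 116.5651 deg
phi = acos(-11/17.3494) = 129.348 deg

rho = 17.3494, theta = 116.5651 deg, phi = 129.348 deg


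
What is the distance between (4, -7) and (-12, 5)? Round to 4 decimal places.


d = sqrt((-12-4)^2 + (5--7)^2) = 20

20


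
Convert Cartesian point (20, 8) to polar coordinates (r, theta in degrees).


r = sqrt(20^2 + 8^2) = 21.5407
theta = atan2(8, 20) = 21.8014 degrees

r = 21.5407, theta = 21.8014 degrees


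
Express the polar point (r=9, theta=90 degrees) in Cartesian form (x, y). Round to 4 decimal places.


x = 9 * cos(90) = 0
y = 9 * sin(90) = 9

(0, 9)


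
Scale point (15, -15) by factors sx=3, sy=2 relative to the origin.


Scaling: (x*sx, y*sy) = (15*3, -15*2) = (45, -30)

(45, -30)


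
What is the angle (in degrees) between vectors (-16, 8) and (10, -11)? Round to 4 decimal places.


dot = -16*10 + 8*-11 = -248
|u| = 17.8885, |v| = 14.8661
cos(angle) = -0.9326
angle = 158.8387 degrees

158.8387 degrees


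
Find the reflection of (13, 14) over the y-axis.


Reflection across y-axis: (x, y) -> (-x, y)
(13, 14) -> (-13, 14)

(-13, 14)


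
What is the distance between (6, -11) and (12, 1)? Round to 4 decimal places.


d = sqrt((12-6)^2 + (1--11)^2) = 13.4164

13.4164


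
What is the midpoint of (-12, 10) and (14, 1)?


Midpoint = ((-12+14)/2, (10+1)/2) = (1, 5.5)

(1, 5.5)


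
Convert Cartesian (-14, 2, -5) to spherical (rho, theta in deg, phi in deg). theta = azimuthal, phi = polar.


rho = sqrt((-14)^2 + 2^2 + (-5)^2) = 15
theta = atan2(2, -14) = 171.8699 deg
phi = acos(-5/15) = 109.4712 deg

rho = 15, theta = 171.8699 deg, phi = 109.4712 deg


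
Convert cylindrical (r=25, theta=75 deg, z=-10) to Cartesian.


x = 25 * cos(75) = 6.4705
y = 25 * sin(75) = 24.1481
z = -10

(6.4705, 24.1481, -10)


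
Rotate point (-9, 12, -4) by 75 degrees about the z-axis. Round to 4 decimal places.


x' = -9*cos(75) - 12*sin(75) = -13.9205
y' = -9*sin(75) + 12*cos(75) = -5.5875
z' = -4

(-13.9205, -5.5875, -4)


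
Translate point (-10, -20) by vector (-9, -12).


Translation: (x+dx, y+dy) = (-10+-9, -20+-12) = (-19, -32)

(-19, -32)


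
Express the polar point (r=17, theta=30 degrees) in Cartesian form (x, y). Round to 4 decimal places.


x = 17 * cos(30) = 14.7224
y = 17 * sin(30) = 8.5

(14.7224, 8.5)


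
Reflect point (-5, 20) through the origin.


Reflection through origin: (x, y) -> (-x, -y)
(-5, 20) -> (5, -20)

(5, -20)


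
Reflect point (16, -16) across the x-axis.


Reflection across x-axis: (x, y) -> (x, -y)
(16, -16) -> (16, 16)

(16, 16)


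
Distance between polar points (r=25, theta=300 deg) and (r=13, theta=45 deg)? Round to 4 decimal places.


d = sqrt(r1^2 + r2^2 - 2*r1*r2*cos(t2-t1))
d = sqrt(25^2 + 13^2 - 2*25*13*cos(45-300)) = 31.0199

31.0199


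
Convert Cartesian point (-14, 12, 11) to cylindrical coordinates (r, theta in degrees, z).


r = sqrt((-14)^2 + 12^2) = 18.4391
theta = atan2(12, -14) = 139.3987 deg
z = 11

r = 18.4391, theta = 139.3987 deg, z = 11


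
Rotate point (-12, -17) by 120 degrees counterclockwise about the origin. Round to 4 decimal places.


x' = -12*cos(120) - -17*sin(120) = 20.7224
y' = -12*sin(120) + -17*cos(120) = -1.8923

(20.7224, -1.8923)


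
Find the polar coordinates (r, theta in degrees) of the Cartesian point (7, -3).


r = sqrt(7^2 + (-3)^2) = 7.6158
theta = atan2(-3, 7) = 336.8014 degrees

r = 7.6158, theta = 336.8014 degrees


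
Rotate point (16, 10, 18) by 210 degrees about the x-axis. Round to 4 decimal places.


x' = 16
y' = 10*cos(210) - 18*sin(210) = 0.3397
z' = 10*sin(210) + 18*cos(210) = -20.5885

(16, 0.3397, -20.5885)


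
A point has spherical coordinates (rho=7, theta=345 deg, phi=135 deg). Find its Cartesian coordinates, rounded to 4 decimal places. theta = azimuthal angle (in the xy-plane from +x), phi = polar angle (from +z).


x = 7 * sin(135) * cos(345) = 4.7811
y = 7 * sin(135) * sin(345) = -1.2811
z = 7 * cos(135) = -4.9497

(4.7811, -1.2811, -4.9497)


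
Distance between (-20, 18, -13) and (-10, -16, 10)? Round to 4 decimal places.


d = sqrt((-10--20)^2 + (-16-18)^2 + (10--13)^2) = 42.2493

42.2493


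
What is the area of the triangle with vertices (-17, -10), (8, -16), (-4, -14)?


Area = |x1(y2-y3) + x2(y3-y1) + x3(y1-y2)| / 2
= |-17*(-16--14) + 8*(-14--10) + -4*(-10--16)| / 2
= 11

11


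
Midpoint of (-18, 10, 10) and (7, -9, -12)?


Midpoint = ((-18+7)/2, (10+-9)/2, (10+-12)/2) = (-5.5, 0.5, -1)

(-5.5, 0.5, -1)


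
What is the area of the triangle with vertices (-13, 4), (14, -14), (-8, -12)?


Area = |x1(y2-y3) + x2(y3-y1) + x3(y1-y2)| / 2
= |-13*(-14--12) + 14*(-12-4) + -8*(4--14)| / 2
= 171

171


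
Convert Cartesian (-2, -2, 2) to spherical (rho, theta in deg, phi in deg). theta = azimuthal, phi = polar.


rho = sqrt((-2)^2 + (-2)^2 + 2^2) = 3.4641
theta = atan2(-2, -2) = 225 deg
phi = acos(2/3.4641) = 54.7356 deg

rho = 3.4641, theta = 225 deg, phi = 54.7356 deg


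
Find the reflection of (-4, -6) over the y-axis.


Reflection across y-axis: (x, y) -> (-x, y)
(-4, -6) -> (4, -6)

(4, -6)


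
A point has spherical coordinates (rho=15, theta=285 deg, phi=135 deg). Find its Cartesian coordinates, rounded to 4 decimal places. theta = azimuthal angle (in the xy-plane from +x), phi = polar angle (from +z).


x = 15 * sin(135) * cos(285) = 2.7452
y = 15 * sin(135) * sin(285) = -10.2452
z = 15 * cos(135) = -10.6066

(2.7452, -10.2452, -10.6066)


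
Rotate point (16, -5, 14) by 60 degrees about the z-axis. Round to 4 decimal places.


x' = 16*cos(60) - -5*sin(60) = 12.3301
y' = 16*sin(60) + -5*cos(60) = 11.3564
z' = 14

(12.3301, 11.3564, 14)


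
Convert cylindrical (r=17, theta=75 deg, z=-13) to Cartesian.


x = 17 * cos(75) = 4.3999
y = 17 * sin(75) = 16.4207
z = -13

(4.3999, 16.4207, -13)


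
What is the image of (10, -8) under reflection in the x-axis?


Reflection across x-axis: (x, y) -> (x, -y)
(10, -8) -> (10, 8)

(10, 8)


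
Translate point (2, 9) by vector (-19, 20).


Translation: (x+dx, y+dy) = (2+-19, 9+20) = (-17, 29)

(-17, 29)


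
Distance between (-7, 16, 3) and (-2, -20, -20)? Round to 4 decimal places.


d = sqrt((-2--7)^2 + (-20-16)^2 + (-20-3)^2) = 43.0116

43.0116


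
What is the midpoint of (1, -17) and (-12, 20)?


Midpoint = ((1+-12)/2, (-17+20)/2) = (-5.5, 1.5)

(-5.5, 1.5)


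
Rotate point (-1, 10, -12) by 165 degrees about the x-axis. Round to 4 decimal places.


x' = -1
y' = 10*cos(165) - -12*sin(165) = -6.5534
z' = 10*sin(165) + -12*cos(165) = 14.1793

(-1, -6.5534, 14.1793)


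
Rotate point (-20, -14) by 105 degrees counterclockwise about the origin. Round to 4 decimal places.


x' = -20*cos(105) - -14*sin(105) = 18.6993
y' = -20*sin(105) + -14*cos(105) = -15.695

(18.6993, -15.695)


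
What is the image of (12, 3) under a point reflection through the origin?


Reflection through origin: (x, y) -> (-x, -y)
(12, 3) -> (-12, -3)

(-12, -3)


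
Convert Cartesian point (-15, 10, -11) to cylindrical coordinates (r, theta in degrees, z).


r = sqrt((-15)^2 + 10^2) = 18.0278
theta = atan2(10, -15) = 146.3099 deg
z = -11

r = 18.0278, theta = 146.3099 deg, z = -11


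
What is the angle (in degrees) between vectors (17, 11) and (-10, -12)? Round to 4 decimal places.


dot = 17*-10 + 11*-12 = -302
|u| = 20.2485, |v| = 15.6205
cos(angle) = -0.9548
angle = 162.7108 degrees

162.7108 degrees


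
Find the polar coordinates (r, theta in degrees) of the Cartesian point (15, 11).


r = sqrt(15^2 + 11^2) = 18.6011
theta = atan2(11, 15) = 36.2538 degrees

r = 18.6011, theta = 36.2538 degrees


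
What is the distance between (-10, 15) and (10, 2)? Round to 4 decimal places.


d = sqrt((10--10)^2 + (2-15)^2) = 23.8537

23.8537


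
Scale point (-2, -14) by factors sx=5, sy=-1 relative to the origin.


Scaling: (x*sx, y*sy) = (-2*5, -14*-1) = (-10, 14)

(-10, 14)


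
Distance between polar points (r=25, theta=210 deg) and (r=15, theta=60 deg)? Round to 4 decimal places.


d = sqrt(r1^2 + r2^2 - 2*r1*r2*cos(t2-t1))
d = sqrt(25^2 + 15^2 - 2*25*15*cos(60-210)) = 38.7236

38.7236


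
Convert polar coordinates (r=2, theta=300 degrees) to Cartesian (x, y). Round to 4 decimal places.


x = 2 * cos(300) = 1
y = 2 * sin(300) = -1.7321

(1, -1.7321)


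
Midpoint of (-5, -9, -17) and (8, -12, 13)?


Midpoint = ((-5+8)/2, (-9+-12)/2, (-17+13)/2) = (1.5, -10.5, -2)

(1.5, -10.5, -2)


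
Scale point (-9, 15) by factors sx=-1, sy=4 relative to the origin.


Scaling: (x*sx, y*sy) = (-9*-1, 15*4) = (9, 60)

(9, 60)


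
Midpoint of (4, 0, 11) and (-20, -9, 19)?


Midpoint = ((4+-20)/2, (0+-9)/2, (11+19)/2) = (-8, -4.5, 15)

(-8, -4.5, 15)


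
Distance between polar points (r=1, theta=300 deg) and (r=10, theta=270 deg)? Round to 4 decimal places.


d = sqrt(r1^2 + r2^2 - 2*r1*r2*cos(t2-t1))
d = sqrt(1^2 + 10^2 - 2*1*10*cos(270-300)) = 9.1476

9.1476


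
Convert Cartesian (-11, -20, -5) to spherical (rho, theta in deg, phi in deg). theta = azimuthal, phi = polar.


rho = sqrt((-11)^2 + (-20)^2 + (-5)^2) = 23.3666
theta = atan2(-20, -11) = 241.1892 deg
phi = acos(-5/23.3666) = 102.3557 deg

rho = 23.3666, theta = 241.1892 deg, phi = 102.3557 deg


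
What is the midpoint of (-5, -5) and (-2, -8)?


Midpoint = ((-5+-2)/2, (-5+-8)/2) = (-3.5, -6.5)

(-3.5, -6.5)


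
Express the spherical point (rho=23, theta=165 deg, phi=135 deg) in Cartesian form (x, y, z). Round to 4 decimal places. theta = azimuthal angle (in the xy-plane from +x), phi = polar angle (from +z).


x = 23 * sin(135) * cos(165) = -15.7093
y = 23 * sin(135) * sin(165) = 4.2093
z = 23 * cos(135) = -16.2635

(-15.7093, 4.2093, -16.2635)


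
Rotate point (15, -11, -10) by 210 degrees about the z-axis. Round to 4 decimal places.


x' = 15*cos(210) - -11*sin(210) = -18.4904
y' = 15*sin(210) + -11*cos(210) = 2.0263
z' = -10

(-18.4904, 2.0263, -10)


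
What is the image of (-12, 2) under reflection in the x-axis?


Reflection across x-axis: (x, y) -> (x, -y)
(-12, 2) -> (-12, -2)

(-12, -2)


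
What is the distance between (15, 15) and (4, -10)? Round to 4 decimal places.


d = sqrt((4-15)^2 + (-10-15)^2) = 27.313

27.313


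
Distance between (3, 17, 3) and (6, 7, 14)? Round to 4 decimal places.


d = sqrt((6-3)^2 + (7-17)^2 + (14-3)^2) = 15.1658

15.1658


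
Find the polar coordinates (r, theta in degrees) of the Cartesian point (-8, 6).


r = sqrt((-8)^2 + 6^2) = 10
theta = atan2(6, -8) = 143.1301 degrees

r = 10, theta = 143.1301 degrees


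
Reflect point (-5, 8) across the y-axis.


Reflection across y-axis: (x, y) -> (-x, y)
(-5, 8) -> (5, 8)

(5, 8)


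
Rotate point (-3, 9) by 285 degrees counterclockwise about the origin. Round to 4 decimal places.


x' = -3*cos(285) - 9*sin(285) = 7.9169
y' = -3*sin(285) + 9*cos(285) = 5.2271

(7.9169, 5.2271)


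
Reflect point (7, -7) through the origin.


Reflection through origin: (x, y) -> (-x, -y)
(7, -7) -> (-7, 7)

(-7, 7)


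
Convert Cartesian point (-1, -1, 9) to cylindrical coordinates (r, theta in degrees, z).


r = sqrt((-1)^2 + (-1)^2) = 1.4142
theta = atan2(-1, -1) = 225 deg
z = 9

r = 1.4142, theta = 225 deg, z = 9


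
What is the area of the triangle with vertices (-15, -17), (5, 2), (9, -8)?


Area = |x1(y2-y3) + x2(y3-y1) + x3(y1-y2)| / 2
= |-15*(2--8) + 5*(-8--17) + 9*(-17-2)| / 2
= 138

138


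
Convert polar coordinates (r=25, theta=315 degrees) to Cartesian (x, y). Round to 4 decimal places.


x = 25 * cos(315) = 17.6777
y = 25 * sin(315) = -17.6777

(17.6777, -17.6777)


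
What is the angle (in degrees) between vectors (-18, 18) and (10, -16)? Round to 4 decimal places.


dot = -18*10 + 18*-16 = -468
|u| = 25.4558, |v| = 18.868
cos(angle) = -0.9744
angle = 167.0054 degrees

167.0054 degrees


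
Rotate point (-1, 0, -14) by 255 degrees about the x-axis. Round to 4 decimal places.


x' = -1
y' = 0*cos(255) - -14*sin(255) = -13.523
z' = 0*sin(255) + -14*cos(255) = 3.6235

(-1, -13.523, 3.6235)


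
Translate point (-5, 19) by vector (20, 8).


Translation: (x+dx, y+dy) = (-5+20, 19+8) = (15, 27)

(15, 27)


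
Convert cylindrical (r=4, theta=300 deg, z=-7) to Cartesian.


x = 4 * cos(300) = 2
y = 4 * sin(300) = -3.4641
z = -7

(2, -3.4641, -7)


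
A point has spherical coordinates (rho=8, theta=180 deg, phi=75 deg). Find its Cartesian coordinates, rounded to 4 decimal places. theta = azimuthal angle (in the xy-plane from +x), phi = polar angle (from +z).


x = 8 * sin(75) * cos(180) = -7.7274
y = 8 * sin(75) * sin(180) = 0
z = 8 * cos(75) = 2.0706

(-7.7274, 0, 2.0706)


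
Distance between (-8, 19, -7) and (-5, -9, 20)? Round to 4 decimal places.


d = sqrt((-5--8)^2 + (-9-19)^2 + (20--7)^2) = 39.0128

39.0128


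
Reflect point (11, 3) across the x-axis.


Reflection across x-axis: (x, y) -> (x, -y)
(11, 3) -> (11, -3)

(11, -3)


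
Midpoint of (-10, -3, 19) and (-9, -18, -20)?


Midpoint = ((-10+-9)/2, (-3+-18)/2, (19+-20)/2) = (-9.5, -10.5, -0.5)

(-9.5, -10.5, -0.5)


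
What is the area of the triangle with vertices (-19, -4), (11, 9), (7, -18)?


Area = |x1(y2-y3) + x2(y3-y1) + x3(y1-y2)| / 2
= |-19*(9--18) + 11*(-18--4) + 7*(-4-9)| / 2
= 379

379


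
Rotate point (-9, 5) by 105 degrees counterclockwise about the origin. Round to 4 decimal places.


x' = -9*cos(105) - 5*sin(105) = -2.5003
y' = -9*sin(105) + 5*cos(105) = -9.9874

(-2.5003, -9.9874)


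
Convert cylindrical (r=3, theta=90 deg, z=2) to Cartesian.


x = 3 * cos(90) = 0
y = 3 * sin(90) = 3
z = 2

(0, 3, 2)


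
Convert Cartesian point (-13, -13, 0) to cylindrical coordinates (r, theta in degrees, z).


r = sqrt((-13)^2 + (-13)^2) = 18.3848
theta = atan2(-13, -13) = 225 deg
z = 0

r = 18.3848, theta = 225 deg, z = 0


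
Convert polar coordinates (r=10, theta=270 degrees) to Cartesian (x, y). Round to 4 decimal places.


x = 10 * cos(270) = 0
y = 10 * sin(270) = -10

(0, -10)


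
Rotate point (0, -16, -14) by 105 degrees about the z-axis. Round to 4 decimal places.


x' = 0*cos(105) - -16*sin(105) = 15.4548
y' = 0*sin(105) + -16*cos(105) = 4.1411
z' = -14

(15.4548, 4.1411, -14)


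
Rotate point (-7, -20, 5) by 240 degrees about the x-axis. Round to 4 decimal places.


x' = -7
y' = -20*cos(240) - 5*sin(240) = 14.3301
z' = -20*sin(240) + 5*cos(240) = 14.8205

(-7, 14.3301, 14.8205)


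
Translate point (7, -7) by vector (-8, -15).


Translation: (x+dx, y+dy) = (7+-8, -7+-15) = (-1, -22)

(-1, -22)


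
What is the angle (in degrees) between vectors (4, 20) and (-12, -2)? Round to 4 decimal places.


dot = 4*-12 + 20*-2 = -88
|u| = 20.3961, |v| = 12.1655
cos(angle) = -0.3547
angle = 110.7723 degrees

110.7723 degrees


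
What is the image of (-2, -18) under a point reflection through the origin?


Reflection through origin: (x, y) -> (-x, -y)
(-2, -18) -> (2, 18)

(2, 18)


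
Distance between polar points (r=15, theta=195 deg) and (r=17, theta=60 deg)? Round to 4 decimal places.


d = sqrt(r1^2 + r2^2 - 2*r1*r2*cos(t2-t1))
d = sqrt(15^2 + 17^2 - 2*15*17*cos(60-195)) = 29.5741

29.5741


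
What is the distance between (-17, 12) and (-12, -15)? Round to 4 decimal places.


d = sqrt((-12--17)^2 + (-15-12)^2) = 27.4591

27.4591


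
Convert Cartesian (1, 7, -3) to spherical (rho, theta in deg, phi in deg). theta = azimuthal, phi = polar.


rho = sqrt(1^2 + 7^2 + (-3)^2) = 7.6811
theta = atan2(7, 1) = 81.8699 deg
phi = acos(-3/7.6811) = 112.9898 deg

rho = 7.6811, theta = 81.8699 deg, phi = 112.9898 deg


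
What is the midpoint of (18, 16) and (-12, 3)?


Midpoint = ((18+-12)/2, (16+3)/2) = (3, 9.5)

(3, 9.5)


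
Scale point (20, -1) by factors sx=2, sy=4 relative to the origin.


Scaling: (x*sx, y*sy) = (20*2, -1*4) = (40, -4)

(40, -4)


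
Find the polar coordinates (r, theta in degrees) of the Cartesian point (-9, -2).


r = sqrt((-9)^2 + (-2)^2) = 9.2195
theta = atan2(-2, -9) = 192.5288 degrees

r = 9.2195, theta = 192.5288 degrees


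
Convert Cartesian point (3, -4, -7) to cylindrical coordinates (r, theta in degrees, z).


r = sqrt(3^2 + (-4)^2) = 5
theta = atan2(-4, 3) = 306.8699 deg
z = -7

r = 5, theta = 306.8699 deg, z = -7


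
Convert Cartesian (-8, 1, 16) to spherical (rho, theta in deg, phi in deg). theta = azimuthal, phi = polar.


rho = sqrt((-8)^2 + 1^2 + 16^2) = 17.9165
theta = atan2(1, -8) = 172.875 deg
phi = acos(16/17.9165) = 26.7431 deg

rho = 17.9165, theta = 172.875 deg, phi = 26.7431 deg


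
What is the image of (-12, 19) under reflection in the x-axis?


Reflection across x-axis: (x, y) -> (x, -y)
(-12, 19) -> (-12, -19)

(-12, -19)


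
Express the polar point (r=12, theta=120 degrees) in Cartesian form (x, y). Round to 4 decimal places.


x = 12 * cos(120) = -6
y = 12 * sin(120) = 10.3923

(-6, 10.3923)


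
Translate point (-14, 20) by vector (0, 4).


Translation: (x+dx, y+dy) = (-14+0, 20+4) = (-14, 24)

(-14, 24)


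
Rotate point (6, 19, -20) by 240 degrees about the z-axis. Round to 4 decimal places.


x' = 6*cos(240) - 19*sin(240) = 13.4545
y' = 6*sin(240) + 19*cos(240) = -14.6962
z' = -20

(13.4545, -14.6962, -20)


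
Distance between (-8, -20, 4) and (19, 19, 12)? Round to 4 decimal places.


d = sqrt((19--8)^2 + (19--20)^2 + (12-4)^2) = 48.1041

48.1041


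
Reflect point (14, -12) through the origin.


Reflection through origin: (x, y) -> (-x, -y)
(14, -12) -> (-14, 12)

(-14, 12)


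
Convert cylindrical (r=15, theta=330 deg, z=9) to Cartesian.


x = 15 * cos(330) = 12.9904
y = 15 * sin(330) = -7.5
z = 9

(12.9904, -7.5, 9)


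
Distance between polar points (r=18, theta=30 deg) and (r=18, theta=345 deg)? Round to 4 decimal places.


d = sqrt(r1^2 + r2^2 - 2*r1*r2*cos(t2-t1))
d = sqrt(18^2 + 18^2 - 2*18*18*cos(345-30)) = 13.7766

13.7766


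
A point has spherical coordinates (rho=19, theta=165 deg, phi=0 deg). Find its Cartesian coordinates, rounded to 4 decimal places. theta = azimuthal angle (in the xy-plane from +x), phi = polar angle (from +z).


x = 19 * sin(0) * cos(165) = 0
y = 19 * sin(0) * sin(165) = 0
z = 19 * cos(0) = 19

(0, 0, 19)


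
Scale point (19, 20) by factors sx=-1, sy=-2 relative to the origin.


Scaling: (x*sx, y*sy) = (19*-1, 20*-2) = (-19, -40)

(-19, -40)


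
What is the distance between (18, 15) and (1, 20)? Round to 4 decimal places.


d = sqrt((1-18)^2 + (20-15)^2) = 17.72

17.72


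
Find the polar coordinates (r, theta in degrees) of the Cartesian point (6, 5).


r = sqrt(6^2 + 5^2) = 7.8102
theta = atan2(5, 6) = 39.8056 degrees

r = 7.8102, theta = 39.8056 degrees


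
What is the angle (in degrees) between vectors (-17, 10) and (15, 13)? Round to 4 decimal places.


dot = -17*15 + 10*13 = -125
|u| = 19.7231, |v| = 19.8494
cos(angle) = -0.3193
angle = 108.6201 degrees

108.6201 degrees


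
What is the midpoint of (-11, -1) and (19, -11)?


Midpoint = ((-11+19)/2, (-1+-11)/2) = (4, -6)

(4, -6)


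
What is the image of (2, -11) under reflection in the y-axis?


Reflection across y-axis: (x, y) -> (-x, y)
(2, -11) -> (-2, -11)

(-2, -11)


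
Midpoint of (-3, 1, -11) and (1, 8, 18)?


Midpoint = ((-3+1)/2, (1+8)/2, (-11+18)/2) = (-1, 4.5, 3.5)

(-1, 4.5, 3.5)


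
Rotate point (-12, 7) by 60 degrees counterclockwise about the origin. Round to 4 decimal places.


x' = -12*cos(60) - 7*sin(60) = -12.0622
y' = -12*sin(60) + 7*cos(60) = -6.8923

(-12.0622, -6.8923)


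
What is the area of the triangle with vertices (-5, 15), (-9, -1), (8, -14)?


Area = |x1(y2-y3) + x2(y3-y1) + x3(y1-y2)| / 2
= |-5*(-1--14) + -9*(-14-15) + 8*(15--1)| / 2
= 162

162


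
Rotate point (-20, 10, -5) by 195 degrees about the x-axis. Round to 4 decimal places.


x' = -20
y' = 10*cos(195) - -5*sin(195) = -10.9534
z' = 10*sin(195) + -5*cos(195) = 2.2414

(-20, -10.9534, 2.2414)


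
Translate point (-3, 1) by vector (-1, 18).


Translation: (x+dx, y+dy) = (-3+-1, 1+18) = (-4, 19)

(-4, 19)


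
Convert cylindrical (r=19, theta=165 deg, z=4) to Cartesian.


x = 19 * cos(165) = -18.3526
y = 19 * sin(165) = 4.9176
z = 4

(-18.3526, 4.9176, 4)


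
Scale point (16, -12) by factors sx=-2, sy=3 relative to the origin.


Scaling: (x*sx, y*sy) = (16*-2, -12*3) = (-32, -36)

(-32, -36)


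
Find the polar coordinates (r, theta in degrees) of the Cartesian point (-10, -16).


r = sqrt((-10)^2 + (-16)^2) = 18.868
theta = atan2(-16, -10) = 237.9946 degrees

r = 18.868, theta = 237.9946 degrees


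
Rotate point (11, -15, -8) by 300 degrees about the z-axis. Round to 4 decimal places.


x' = 11*cos(300) - -15*sin(300) = -7.4904
y' = 11*sin(300) + -15*cos(300) = -17.0263
z' = -8

(-7.4904, -17.0263, -8)


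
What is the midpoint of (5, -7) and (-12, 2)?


Midpoint = ((5+-12)/2, (-7+2)/2) = (-3.5, -2.5)

(-3.5, -2.5)


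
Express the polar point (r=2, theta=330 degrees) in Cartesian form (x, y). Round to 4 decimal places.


x = 2 * cos(330) = 1.7321
y = 2 * sin(330) = -1

(1.7321, -1)


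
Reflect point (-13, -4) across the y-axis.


Reflection across y-axis: (x, y) -> (-x, y)
(-13, -4) -> (13, -4)

(13, -4)


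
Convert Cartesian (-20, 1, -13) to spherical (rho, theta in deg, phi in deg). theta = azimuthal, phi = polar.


rho = sqrt((-20)^2 + 1^2 + (-13)^2) = 23.8747
theta = atan2(1, -20) = 177.1376 deg
phi = acos(-13/23.8747) = 122.9912 deg

rho = 23.8747, theta = 177.1376 deg, phi = 122.9912 deg


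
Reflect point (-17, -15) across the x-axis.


Reflection across x-axis: (x, y) -> (x, -y)
(-17, -15) -> (-17, 15)

(-17, 15)


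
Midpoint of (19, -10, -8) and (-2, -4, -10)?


Midpoint = ((19+-2)/2, (-10+-4)/2, (-8+-10)/2) = (8.5, -7, -9)

(8.5, -7, -9)


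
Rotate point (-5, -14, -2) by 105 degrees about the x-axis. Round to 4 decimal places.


x' = -5
y' = -14*cos(105) - -2*sin(105) = 5.5553
z' = -14*sin(105) + -2*cos(105) = -13.0053

(-5, 5.5553, -13.0053)


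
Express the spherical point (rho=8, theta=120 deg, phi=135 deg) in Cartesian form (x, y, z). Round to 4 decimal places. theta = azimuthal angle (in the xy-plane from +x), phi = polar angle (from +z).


x = 8 * sin(135) * cos(120) = -2.8284
y = 8 * sin(135) * sin(120) = 4.899
z = 8 * cos(135) = -5.6569

(-2.8284, 4.899, -5.6569)


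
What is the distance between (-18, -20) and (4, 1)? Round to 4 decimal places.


d = sqrt((4--18)^2 + (1--20)^2) = 30.4138

30.4138


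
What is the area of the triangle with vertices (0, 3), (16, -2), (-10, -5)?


Area = |x1(y2-y3) + x2(y3-y1) + x3(y1-y2)| / 2
= |0*(-2--5) + 16*(-5-3) + -10*(3--2)| / 2
= 89

89


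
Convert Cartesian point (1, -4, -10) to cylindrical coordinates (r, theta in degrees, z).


r = sqrt(1^2 + (-4)^2) = 4.1231
theta = atan2(-4, 1) = 284.0362 deg
z = -10

r = 4.1231, theta = 284.0362 deg, z = -10


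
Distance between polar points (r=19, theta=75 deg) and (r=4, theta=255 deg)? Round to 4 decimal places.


d = sqrt(r1^2 + r2^2 - 2*r1*r2*cos(t2-t1))
d = sqrt(19^2 + 4^2 - 2*19*4*cos(255-75)) = 23

23


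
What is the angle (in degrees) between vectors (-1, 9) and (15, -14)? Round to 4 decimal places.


dot = -1*15 + 9*-14 = -141
|u| = 9.0554, |v| = 20.5183
cos(angle) = -0.7589
angle = 139.3653 degrees

139.3653 degrees


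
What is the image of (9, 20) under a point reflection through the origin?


Reflection through origin: (x, y) -> (-x, -y)
(9, 20) -> (-9, -20)

(-9, -20)


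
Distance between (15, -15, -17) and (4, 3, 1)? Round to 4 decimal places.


d = sqrt((4-15)^2 + (3--15)^2 + (1--17)^2) = 27.7308

27.7308


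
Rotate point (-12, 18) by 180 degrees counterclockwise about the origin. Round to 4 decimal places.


x' = -12*cos(180) - 18*sin(180) = 12
y' = -12*sin(180) + 18*cos(180) = -18

(12, -18)


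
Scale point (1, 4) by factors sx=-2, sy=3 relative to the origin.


Scaling: (x*sx, y*sy) = (1*-2, 4*3) = (-2, 12)

(-2, 12)


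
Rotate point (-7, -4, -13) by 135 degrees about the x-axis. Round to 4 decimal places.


x' = -7
y' = -4*cos(135) - -13*sin(135) = 12.0208
z' = -4*sin(135) + -13*cos(135) = 6.364

(-7, 12.0208, 6.364)


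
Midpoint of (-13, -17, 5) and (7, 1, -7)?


Midpoint = ((-13+7)/2, (-17+1)/2, (5+-7)/2) = (-3, -8, -1)

(-3, -8, -1)


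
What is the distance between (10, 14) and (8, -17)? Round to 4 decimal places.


d = sqrt((8-10)^2 + (-17-14)^2) = 31.0644

31.0644


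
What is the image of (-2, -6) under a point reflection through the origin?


Reflection through origin: (x, y) -> (-x, -y)
(-2, -6) -> (2, 6)

(2, 6)


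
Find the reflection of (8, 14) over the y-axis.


Reflection across y-axis: (x, y) -> (-x, y)
(8, 14) -> (-8, 14)

(-8, 14)


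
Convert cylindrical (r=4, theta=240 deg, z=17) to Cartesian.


x = 4 * cos(240) = -2
y = 4 * sin(240) = -3.4641
z = 17

(-2, -3.4641, 17)


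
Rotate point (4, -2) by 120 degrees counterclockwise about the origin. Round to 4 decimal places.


x' = 4*cos(120) - -2*sin(120) = -0.2679
y' = 4*sin(120) + -2*cos(120) = 4.4641

(-0.2679, 4.4641)


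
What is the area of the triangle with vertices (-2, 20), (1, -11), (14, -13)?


Area = |x1(y2-y3) + x2(y3-y1) + x3(y1-y2)| / 2
= |-2*(-11--13) + 1*(-13-20) + 14*(20--11)| / 2
= 198.5

198.5


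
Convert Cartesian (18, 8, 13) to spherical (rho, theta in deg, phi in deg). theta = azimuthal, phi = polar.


rho = sqrt(18^2 + 8^2 + 13^2) = 23.6008
theta = atan2(8, 18) = 23.9625 deg
phi = acos(13/23.6008) = 56.5762 deg

rho = 23.6008, theta = 23.9625 deg, phi = 56.5762 deg


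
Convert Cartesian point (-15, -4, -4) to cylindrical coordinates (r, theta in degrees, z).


r = sqrt((-15)^2 + (-4)^2) = 15.5242
theta = atan2(-4, -15) = 194.9314 deg
z = -4

r = 15.5242, theta = 194.9314 deg, z = -4


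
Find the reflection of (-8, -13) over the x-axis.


Reflection across x-axis: (x, y) -> (x, -y)
(-8, -13) -> (-8, 13)

(-8, 13)


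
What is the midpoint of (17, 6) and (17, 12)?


Midpoint = ((17+17)/2, (6+12)/2) = (17, 9)

(17, 9)


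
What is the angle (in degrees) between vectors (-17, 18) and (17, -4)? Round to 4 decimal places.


dot = -17*17 + 18*-4 = -361
|u| = 24.7588, |v| = 17.4642
cos(angle) = -0.8349
angle = 146.6039 degrees

146.6039 degrees


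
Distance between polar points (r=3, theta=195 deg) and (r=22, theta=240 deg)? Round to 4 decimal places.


d = sqrt(r1^2 + r2^2 - 2*r1*r2*cos(t2-t1))
d = sqrt(3^2 + 22^2 - 2*3*22*cos(240-195)) = 19.9915

19.9915


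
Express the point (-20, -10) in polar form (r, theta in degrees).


r = sqrt((-20)^2 + (-10)^2) = 22.3607
theta = atan2(-10, -20) = 206.5651 degrees

r = 22.3607, theta = 206.5651 degrees


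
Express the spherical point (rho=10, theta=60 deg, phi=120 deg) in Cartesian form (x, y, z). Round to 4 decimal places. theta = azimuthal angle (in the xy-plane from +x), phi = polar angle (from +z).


x = 10 * sin(120) * cos(60) = 4.3301
y = 10 * sin(120) * sin(60) = 7.5
z = 10 * cos(120) = -5

(4.3301, 7.5, -5)


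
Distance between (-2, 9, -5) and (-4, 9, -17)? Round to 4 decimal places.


d = sqrt((-4--2)^2 + (9-9)^2 + (-17--5)^2) = 12.1655

12.1655


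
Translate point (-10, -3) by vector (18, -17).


Translation: (x+dx, y+dy) = (-10+18, -3+-17) = (8, -20)

(8, -20)


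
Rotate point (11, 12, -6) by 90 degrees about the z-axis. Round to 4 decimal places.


x' = 11*cos(90) - 12*sin(90) = -12
y' = 11*sin(90) + 12*cos(90) = 11
z' = -6

(-12, 11, -6)


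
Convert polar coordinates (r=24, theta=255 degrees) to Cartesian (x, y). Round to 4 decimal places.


x = 24 * cos(255) = -6.2117
y = 24 * sin(255) = -23.1822

(-6.2117, -23.1822)


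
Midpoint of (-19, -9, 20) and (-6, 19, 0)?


Midpoint = ((-19+-6)/2, (-9+19)/2, (20+0)/2) = (-12.5, 5, 10)

(-12.5, 5, 10)


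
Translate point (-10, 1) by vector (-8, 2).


Translation: (x+dx, y+dy) = (-10+-8, 1+2) = (-18, 3)

(-18, 3)


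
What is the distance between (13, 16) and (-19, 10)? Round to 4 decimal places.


d = sqrt((-19-13)^2 + (10-16)^2) = 32.5576

32.5576


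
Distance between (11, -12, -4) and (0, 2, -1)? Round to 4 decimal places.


d = sqrt((0-11)^2 + (2--12)^2 + (-1--4)^2) = 18.0555

18.0555


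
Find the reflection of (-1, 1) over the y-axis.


Reflection across y-axis: (x, y) -> (-x, y)
(-1, 1) -> (1, 1)

(1, 1)


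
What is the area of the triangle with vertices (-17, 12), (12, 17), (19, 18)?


Area = |x1(y2-y3) + x2(y3-y1) + x3(y1-y2)| / 2
= |-17*(17-18) + 12*(18-12) + 19*(12-17)| / 2
= 3

3


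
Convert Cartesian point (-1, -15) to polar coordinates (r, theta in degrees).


r = sqrt((-1)^2 + (-15)^2) = 15.0333
theta = atan2(-15, -1) = 266.1859 degrees

r = 15.0333, theta = 266.1859 degrees


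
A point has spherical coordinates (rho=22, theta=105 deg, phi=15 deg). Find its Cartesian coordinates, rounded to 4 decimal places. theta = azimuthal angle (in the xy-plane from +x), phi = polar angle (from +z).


x = 22 * sin(15) * cos(105) = -1.4737
y = 22 * sin(15) * sin(105) = 5.5
z = 22 * cos(15) = 21.2504

(-1.4737, 5.5, 21.2504)


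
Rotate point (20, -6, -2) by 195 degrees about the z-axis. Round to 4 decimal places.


x' = 20*cos(195) - -6*sin(195) = -20.8714
y' = 20*sin(195) + -6*cos(195) = 0.6192
z' = -2

(-20.8714, 0.6192, -2)


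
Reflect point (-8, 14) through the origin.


Reflection through origin: (x, y) -> (-x, -y)
(-8, 14) -> (8, -14)

(8, -14)


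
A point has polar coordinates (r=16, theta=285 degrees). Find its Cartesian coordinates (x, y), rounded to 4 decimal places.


x = 16 * cos(285) = 4.1411
y = 16 * sin(285) = -15.4548

(4.1411, -15.4548)


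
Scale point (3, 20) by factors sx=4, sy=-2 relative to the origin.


Scaling: (x*sx, y*sy) = (3*4, 20*-2) = (12, -40)

(12, -40)


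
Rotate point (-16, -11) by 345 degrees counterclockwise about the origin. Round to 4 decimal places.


x' = -16*cos(345) - -11*sin(345) = -18.3018
y' = -16*sin(345) + -11*cos(345) = -6.4841

(-18.3018, -6.4841)


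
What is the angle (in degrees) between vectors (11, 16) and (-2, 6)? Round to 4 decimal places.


dot = 11*-2 + 16*6 = 74
|u| = 19.4165, |v| = 6.3246
cos(angle) = 0.6026
angle = 52.9435 degrees

52.9435 degrees


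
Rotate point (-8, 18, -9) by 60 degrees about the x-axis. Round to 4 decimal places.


x' = -8
y' = 18*cos(60) - -9*sin(60) = 16.7942
z' = 18*sin(60) + -9*cos(60) = 11.0885

(-8, 16.7942, 11.0885)


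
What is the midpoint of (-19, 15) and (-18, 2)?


Midpoint = ((-19+-18)/2, (15+2)/2) = (-18.5, 8.5)

(-18.5, 8.5)


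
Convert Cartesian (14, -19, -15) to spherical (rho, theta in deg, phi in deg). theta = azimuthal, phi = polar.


rho = sqrt(14^2 + (-19)^2 + (-15)^2) = 27.9643
theta = atan2(-19, 14) = 306.3844 deg
phi = acos(-15/27.9643) = 122.4388 deg

rho = 27.9643, theta = 306.3844 deg, phi = 122.4388 deg


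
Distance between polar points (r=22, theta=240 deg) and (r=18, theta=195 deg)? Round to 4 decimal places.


d = sqrt(r1^2 + r2^2 - 2*r1*r2*cos(t2-t1))
d = sqrt(22^2 + 18^2 - 2*22*18*cos(195-240)) = 15.7471

15.7471


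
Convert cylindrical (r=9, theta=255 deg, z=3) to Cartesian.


x = 9 * cos(255) = -2.3294
y = 9 * sin(255) = -8.6933
z = 3

(-2.3294, -8.6933, 3)


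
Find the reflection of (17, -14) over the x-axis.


Reflection across x-axis: (x, y) -> (x, -y)
(17, -14) -> (17, 14)

(17, 14)


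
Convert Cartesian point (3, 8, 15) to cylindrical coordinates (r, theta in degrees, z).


r = sqrt(3^2 + 8^2) = 8.544
theta = atan2(8, 3) = 69.444 deg
z = 15

r = 8.544, theta = 69.444 deg, z = 15


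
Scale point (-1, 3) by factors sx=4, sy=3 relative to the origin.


Scaling: (x*sx, y*sy) = (-1*4, 3*3) = (-4, 9)

(-4, 9)


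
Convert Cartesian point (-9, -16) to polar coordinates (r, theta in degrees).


r = sqrt((-9)^2 + (-16)^2) = 18.3576
theta = atan2(-16, -9) = 240.6422 degrees

r = 18.3576, theta = 240.6422 degrees


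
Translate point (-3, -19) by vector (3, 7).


Translation: (x+dx, y+dy) = (-3+3, -19+7) = (0, -12)

(0, -12)


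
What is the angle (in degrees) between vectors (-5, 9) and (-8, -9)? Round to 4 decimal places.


dot = -5*-8 + 9*-9 = -41
|u| = 10.2956, |v| = 12.0416
cos(angle) = -0.3307
angle = 109.3119 degrees

109.3119 degrees


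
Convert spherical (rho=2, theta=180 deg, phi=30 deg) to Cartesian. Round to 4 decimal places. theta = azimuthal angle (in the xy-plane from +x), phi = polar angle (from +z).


x = 2 * sin(30) * cos(180) = -1
y = 2 * sin(30) * sin(180) = 0
z = 2 * cos(30) = 1.7321

(-1, 0, 1.7321)


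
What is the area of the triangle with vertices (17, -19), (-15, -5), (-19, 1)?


Area = |x1(y2-y3) + x2(y3-y1) + x3(y1-y2)| / 2
= |17*(-5-1) + -15*(1--19) + -19*(-19--5)| / 2
= 68

68


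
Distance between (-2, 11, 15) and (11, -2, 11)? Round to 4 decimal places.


d = sqrt((11--2)^2 + (-2-11)^2 + (11-15)^2) = 18.8149

18.8149


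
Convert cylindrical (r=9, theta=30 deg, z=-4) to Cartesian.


x = 9 * cos(30) = 7.7942
y = 9 * sin(30) = 4.5
z = -4

(7.7942, 4.5, -4)


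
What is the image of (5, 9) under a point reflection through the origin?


Reflection through origin: (x, y) -> (-x, -y)
(5, 9) -> (-5, -9)

(-5, -9)


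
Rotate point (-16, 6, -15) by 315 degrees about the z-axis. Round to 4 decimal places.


x' = -16*cos(315) - 6*sin(315) = -7.0711
y' = -16*sin(315) + 6*cos(315) = 15.5563
z' = -15

(-7.0711, 15.5563, -15)


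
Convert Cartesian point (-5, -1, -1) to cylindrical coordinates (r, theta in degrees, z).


r = sqrt((-5)^2 + (-1)^2) = 5.099
theta = atan2(-1, -5) = 191.3099 deg
z = -1

r = 5.099, theta = 191.3099 deg, z = -1


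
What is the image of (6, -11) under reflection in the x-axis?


Reflection across x-axis: (x, y) -> (x, -y)
(6, -11) -> (6, 11)

(6, 11)


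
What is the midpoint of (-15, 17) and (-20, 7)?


Midpoint = ((-15+-20)/2, (17+7)/2) = (-17.5, 12)

(-17.5, 12)


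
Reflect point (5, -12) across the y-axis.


Reflection across y-axis: (x, y) -> (-x, y)
(5, -12) -> (-5, -12)

(-5, -12)


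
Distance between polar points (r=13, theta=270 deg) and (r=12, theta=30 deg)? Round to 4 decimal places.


d = sqrt(r1^2 + r2^2 - 2*r1*r2*cos(t2-t1))
d = sqrt(13^2 + 12^2 - 2*13*12*cos(30-270)) = 21.6564

21.6564


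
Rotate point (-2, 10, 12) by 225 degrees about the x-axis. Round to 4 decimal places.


x' = -2
y' = 10*cos(225) - 12*sin(225) = 1.4142
z' = 10*sin(225) + 12*cos(225) = -15.5563

(-2, 1.4142, -15.5563)


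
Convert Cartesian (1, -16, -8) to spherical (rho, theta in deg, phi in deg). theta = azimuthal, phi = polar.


rho = sqrt(1^2 + (-16)^2 + (-8)^2) = 17.9165
theta = atan2(-16, 1) = 273.5763 deg
phi = acos(-8/17.9165) = 116.5204 deg

rho = 17.9165, theta = 273.5763 deg, phi = 116.5204 deg


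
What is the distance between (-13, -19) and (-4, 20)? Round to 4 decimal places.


d = sqrt((-4--13)^2 + (20--19)^2) = 40.025

40.025


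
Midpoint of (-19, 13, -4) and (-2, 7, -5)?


Midpoint = ((-19+-2)/2, (13+7)/2, (-4+-5)/2) = (-10.5, 10, -4.5)

(-10.5, 10, -4.5)


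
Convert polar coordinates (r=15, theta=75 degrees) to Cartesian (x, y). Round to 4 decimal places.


x = 15 * cos(75) = 3.8823
y = 15 * sin(75) = 14.4889

(3.8823, 14.4889)


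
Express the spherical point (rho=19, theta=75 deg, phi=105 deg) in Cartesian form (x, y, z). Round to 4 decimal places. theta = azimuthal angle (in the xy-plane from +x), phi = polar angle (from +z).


x = 19 * sin(105) * cos(75) = 4.75
y = 19 * sin(105) * sin(75) = 17.7272
z = 19 * cos(105) = -4.9176

(4.75, 17.7272, -4.9176)


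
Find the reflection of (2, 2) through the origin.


Reflection through origin: (x, y) -> (-x, -y)
(2, 2) -> (-2, -2)

(-2, -2)


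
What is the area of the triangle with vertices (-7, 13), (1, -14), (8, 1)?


Area = |x1(y2-y3) + x2(y3-y1) + x3(y1-y2)| / 2
= |-7*(-14-1) + 1*(1-13) + 8*(13--14)| / 2
= 154.5

154.5


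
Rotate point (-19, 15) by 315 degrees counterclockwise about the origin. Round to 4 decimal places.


x' = -19*cos(315) - 15*sin(315) = -2.8284
y' = -19*sin(315) + 15*cos(315) = 24.0416

(-2.8284, 24.0416)


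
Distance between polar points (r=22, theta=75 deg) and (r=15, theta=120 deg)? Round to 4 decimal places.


d = sqrt(r1^2 + r2^2 - 2*r1*r2*cos(t2-t1))
d = sqrt(22^2 + 15^2 - 2*22*15*cos(120-75)) = 15.5663

15.5663


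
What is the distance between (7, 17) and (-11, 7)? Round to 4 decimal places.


d = sqrt((-11-7)^2 + (7-17)^2) = 20.5913

20.5913


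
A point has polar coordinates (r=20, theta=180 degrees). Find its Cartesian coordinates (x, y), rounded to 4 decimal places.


x = 20 * cos(180) = -20
y = 20 * sin(180) = 0

(-20, 0)
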